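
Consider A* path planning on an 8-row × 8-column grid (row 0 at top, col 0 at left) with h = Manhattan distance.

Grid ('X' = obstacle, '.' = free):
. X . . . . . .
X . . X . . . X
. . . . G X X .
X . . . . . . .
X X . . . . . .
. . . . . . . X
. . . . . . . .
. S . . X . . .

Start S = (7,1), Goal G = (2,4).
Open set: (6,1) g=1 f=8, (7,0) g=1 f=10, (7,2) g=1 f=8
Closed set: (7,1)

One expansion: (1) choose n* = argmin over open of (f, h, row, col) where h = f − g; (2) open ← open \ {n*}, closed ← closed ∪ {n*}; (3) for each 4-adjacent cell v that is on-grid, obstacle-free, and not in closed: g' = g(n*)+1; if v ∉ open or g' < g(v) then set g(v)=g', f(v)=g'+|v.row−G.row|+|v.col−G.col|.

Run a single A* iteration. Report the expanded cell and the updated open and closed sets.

step 1: expand (6,1) (f=8, h=7) → closed; open now [(5,1) g=2 f=8, (6,0) g=2 f=10, (6,2) g=2 f=8, (7,0) g=1 f=10, (7,2) g=1 f=8]

expanded=(6,1); open=[(5,1) g=2 f=8, (6,0) g=2 f=10, (6,2) g=2 f=8, (7,0) g=1 f=10, (7,2) g=1 f=8]; closed=[(6,1), (7,1)]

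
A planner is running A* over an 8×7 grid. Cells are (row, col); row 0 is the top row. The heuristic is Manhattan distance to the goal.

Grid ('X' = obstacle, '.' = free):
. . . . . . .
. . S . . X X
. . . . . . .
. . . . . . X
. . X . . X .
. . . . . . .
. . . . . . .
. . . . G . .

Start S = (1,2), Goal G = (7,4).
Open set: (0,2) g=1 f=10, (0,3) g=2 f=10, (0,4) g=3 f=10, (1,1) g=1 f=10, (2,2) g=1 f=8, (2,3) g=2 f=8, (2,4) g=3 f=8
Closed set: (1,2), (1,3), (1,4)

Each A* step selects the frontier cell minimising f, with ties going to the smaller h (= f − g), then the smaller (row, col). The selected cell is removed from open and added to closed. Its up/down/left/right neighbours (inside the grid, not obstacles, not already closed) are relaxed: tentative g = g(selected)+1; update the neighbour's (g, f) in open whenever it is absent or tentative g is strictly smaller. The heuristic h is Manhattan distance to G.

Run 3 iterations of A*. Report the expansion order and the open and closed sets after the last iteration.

step 1: expand (2,4) (f=8, h=5) → closed; open now [(0,2) g=1 f=10, (0,3) g=2 f=10, (0,4) g=3 f=10, (1,1) g=1 f=10, (2,2) g=1 f=8, (2,3) g=2 f=8, (2,5) g=4 f=10, (3,4) g=4 f=8]
step 2: expand (3,4) (f=8, h=4) → closed; open now [(0,2) g=1 f=10, (0,3) g=2 f=10, (0,4) g=3 f=10, (1,1) g=1 f=10, (2,2) g=1 f=8, (2,3) g=2 f=8, (2,5) g=4 f=10, (3,3) g=5 f=10, (3,5) g=5 f=10, (4,4) g=5 f=8]
step 3: expand (4,4) (f=8, h=3) → closed; open now [(0,2) g=1 f=10, (0,3) g=2 f=10, (0,4) g=3 f=10, (1,1) g=1 f=10, (2,2) g=1 f=8, (2,3) g=2 f=8, (2,5) g=4 f=10, (3,3) g=5 f=10, (3,5) g=5 f=10, (4,3) g=6 f=10, (5,4) g=6 f=8]

order=[(2,4) → (3,4) → (4,4)]; open=[(0,2) g=1 f=10, (0,3) g=2 f=10, (0,4) g=3 f=10, (1,1) g=1 f=10, (2,2) g=1 f=8, (2,3) g=2 f=8, (2,5) g=4 f=10, (3,3) g=5 f=10, (3,5) g=5 f=10, (4,3) g=6 f=10, (5,4) g=6 f=8]; closed=[(1,2), (1,3), (1,4), (2,4), (3,4), (4,4)]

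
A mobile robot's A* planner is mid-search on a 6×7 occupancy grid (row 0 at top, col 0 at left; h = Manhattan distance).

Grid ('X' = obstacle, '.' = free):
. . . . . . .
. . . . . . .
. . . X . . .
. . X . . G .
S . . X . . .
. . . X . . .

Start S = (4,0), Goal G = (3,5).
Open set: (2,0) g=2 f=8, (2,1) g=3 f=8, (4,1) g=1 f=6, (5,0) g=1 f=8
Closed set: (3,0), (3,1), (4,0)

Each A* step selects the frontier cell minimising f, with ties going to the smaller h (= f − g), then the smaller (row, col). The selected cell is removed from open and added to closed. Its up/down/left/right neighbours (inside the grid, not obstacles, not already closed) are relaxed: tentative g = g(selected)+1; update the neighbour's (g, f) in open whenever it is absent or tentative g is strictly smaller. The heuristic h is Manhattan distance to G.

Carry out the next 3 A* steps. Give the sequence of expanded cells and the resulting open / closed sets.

step 1: expand (4,1) (f=6, h=5) → closed; open now [(2,0) g=2 f=8, (2,1) g=3 f=8, (4,2) g=2 f=6, (5,0) g=1 f=8, (5,1) g=2 f=8]
step 2: expand (4,2) (f=6, h=4) → closed; open now [(2,0) g=2 f=8, (2,1) g=3 f=8, (5,0) g=1 f=8, (5,1) g=2 f=8, (5,2) g=3 f=8]
step 3: expand (2,1) (f=8, h=5) → closed; open now [(1,1) g=4 f=10, (2,0) g=2 f=8, (2,2) g=4 f=8, (5,0) g=1 f=8, (5,1) g=2 f=8, (5,2) g=3 f=8]

order=[(4,1) → (4,2) → (2,1)]; open=[(1,1) g=4 f=10, (2,0) g=2 f=8, (2,2) g=4 f=8, (5,0) g=1 f=8, (5,1) g=2 f=8, (5,2) g=3 f=8]; closed=[(2,1), (3,0), (3,1), (4,0), (4,1), (4,2)]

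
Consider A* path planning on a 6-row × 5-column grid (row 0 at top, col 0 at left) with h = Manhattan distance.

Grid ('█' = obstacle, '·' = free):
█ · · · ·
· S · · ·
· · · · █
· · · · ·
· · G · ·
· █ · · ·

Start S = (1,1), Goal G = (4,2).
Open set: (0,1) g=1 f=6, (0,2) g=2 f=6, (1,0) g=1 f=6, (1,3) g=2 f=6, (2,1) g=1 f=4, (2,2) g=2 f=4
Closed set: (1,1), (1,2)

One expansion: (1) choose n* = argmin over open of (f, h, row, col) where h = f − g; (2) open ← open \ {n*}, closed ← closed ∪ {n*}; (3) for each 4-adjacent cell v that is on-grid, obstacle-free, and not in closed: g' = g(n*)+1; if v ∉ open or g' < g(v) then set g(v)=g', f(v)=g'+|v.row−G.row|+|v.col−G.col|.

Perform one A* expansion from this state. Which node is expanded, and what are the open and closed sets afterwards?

step 1: expand (2,2) (f=4, h=2) → closed; open now [(0,1) g=1 f=6, (0,2) g=2 f=6, (1,0) g=1 f=6, (1,3) g=2 f=6, (2,1) g=1 f=4, (2,3) g=3 f=6, (3,2) g=3 f=4]

expanded=(2,2); open=[(0,1) g=1 f=6, (0,2) g=2 f=6, (1,0) g=1 f=6, (1,3) g=2 f=6, (2,1) g=1 f=4, (2,3) g=3 f=6, (3,2) g=3 f=4]; closed=[(1,1), (1,2), (2,2)]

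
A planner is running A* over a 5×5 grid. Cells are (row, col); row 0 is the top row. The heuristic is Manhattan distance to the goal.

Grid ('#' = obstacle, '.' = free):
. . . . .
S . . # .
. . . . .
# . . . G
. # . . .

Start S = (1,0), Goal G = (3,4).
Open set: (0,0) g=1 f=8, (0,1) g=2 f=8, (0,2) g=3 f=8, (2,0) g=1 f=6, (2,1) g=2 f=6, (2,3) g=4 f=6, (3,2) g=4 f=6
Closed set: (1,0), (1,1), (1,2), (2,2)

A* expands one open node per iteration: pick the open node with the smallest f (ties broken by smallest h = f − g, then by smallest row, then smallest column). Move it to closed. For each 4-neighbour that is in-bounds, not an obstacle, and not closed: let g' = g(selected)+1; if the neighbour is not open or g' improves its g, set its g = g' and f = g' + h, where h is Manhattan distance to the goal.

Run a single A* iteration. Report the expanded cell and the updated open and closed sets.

expanded=(2,3); open=[(0,0) g=1 f=8, (0,1) g=2 f=8, (0,2) g=3 f=8, (2,0) g=1 f=6, (2,1) g=2 f=6, (2,4) g=5 f=6, (3,2) g=4 f=6, (3,3) g=5 f=6]; closed=[(1,0), (1,1), (1,2), (2,2), (2,3)]

step 1: expand (2,3) (f=6, h=2) → closed; open now [(0,0) g=1 f=8, (0,1) g=2 f=8, (0,2) g=3 f=8, (2,0) g=1 f=6, (2,1) g=2 f=6, (2,4) g=5 f=6, (3,2) g=4 f=6, (3,3) g=5 f=6]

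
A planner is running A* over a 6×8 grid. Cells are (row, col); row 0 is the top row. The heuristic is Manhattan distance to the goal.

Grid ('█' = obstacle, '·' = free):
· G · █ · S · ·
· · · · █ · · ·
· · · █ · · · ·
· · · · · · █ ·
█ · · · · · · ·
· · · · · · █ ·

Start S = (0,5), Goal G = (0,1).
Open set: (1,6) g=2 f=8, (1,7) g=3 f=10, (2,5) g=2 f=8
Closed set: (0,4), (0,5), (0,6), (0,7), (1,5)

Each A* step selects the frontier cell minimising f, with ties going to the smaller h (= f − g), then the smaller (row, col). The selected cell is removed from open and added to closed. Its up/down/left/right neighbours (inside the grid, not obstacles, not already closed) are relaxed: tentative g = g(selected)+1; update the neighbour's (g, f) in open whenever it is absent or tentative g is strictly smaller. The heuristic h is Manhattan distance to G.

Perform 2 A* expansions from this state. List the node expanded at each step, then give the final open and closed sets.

step 1: expand (1,6) (f=8, h=6) → closed; open now [(1,7) g=3 f=10, (2,5) g=2 f=8, (2,6) g=3 f=10]
step 2: expand (2,5) (f=8, h=6) → closed; open now [(1,7) g=3 f=10, (2,4) g=3 f=8, (2,6) g=3 f=10, (3,5) g=3 f=10]

order=[(1,6) → (2,5)]; open=[(1,7) g=3 f=10, (2,4) g=3 f=8, (2,6) g=3 f=10, (3,5) g=3 f=10]; closed=[(0,4), (0,5), (0,6), (0,7), (1,5), (1,6), (2,5)]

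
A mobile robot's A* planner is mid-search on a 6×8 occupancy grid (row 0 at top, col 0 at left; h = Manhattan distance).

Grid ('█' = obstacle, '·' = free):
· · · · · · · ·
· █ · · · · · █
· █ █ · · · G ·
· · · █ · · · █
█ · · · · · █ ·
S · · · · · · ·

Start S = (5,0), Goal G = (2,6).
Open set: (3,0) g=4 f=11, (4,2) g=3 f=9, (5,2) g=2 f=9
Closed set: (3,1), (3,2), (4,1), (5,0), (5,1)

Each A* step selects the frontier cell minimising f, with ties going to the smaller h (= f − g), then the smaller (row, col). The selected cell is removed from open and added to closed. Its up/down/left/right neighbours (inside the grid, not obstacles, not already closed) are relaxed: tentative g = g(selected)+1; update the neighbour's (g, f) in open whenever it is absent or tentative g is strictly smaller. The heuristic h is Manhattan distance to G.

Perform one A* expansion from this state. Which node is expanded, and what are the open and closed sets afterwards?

step 1: expand (4,2) (f=9, h=6) → closed; open now [(3,0) g=4 f=11, (4,3) g=4 f=9, (5,2) g=2 f=9]

expanded=(4,2); open=[(3,0) g=4 f=11, (4,3) g=4 f=9, (5,2) g=2 f=9]; closed=[(3,1), (3,2), (4,1), (4,2), (5,0), (5,1)]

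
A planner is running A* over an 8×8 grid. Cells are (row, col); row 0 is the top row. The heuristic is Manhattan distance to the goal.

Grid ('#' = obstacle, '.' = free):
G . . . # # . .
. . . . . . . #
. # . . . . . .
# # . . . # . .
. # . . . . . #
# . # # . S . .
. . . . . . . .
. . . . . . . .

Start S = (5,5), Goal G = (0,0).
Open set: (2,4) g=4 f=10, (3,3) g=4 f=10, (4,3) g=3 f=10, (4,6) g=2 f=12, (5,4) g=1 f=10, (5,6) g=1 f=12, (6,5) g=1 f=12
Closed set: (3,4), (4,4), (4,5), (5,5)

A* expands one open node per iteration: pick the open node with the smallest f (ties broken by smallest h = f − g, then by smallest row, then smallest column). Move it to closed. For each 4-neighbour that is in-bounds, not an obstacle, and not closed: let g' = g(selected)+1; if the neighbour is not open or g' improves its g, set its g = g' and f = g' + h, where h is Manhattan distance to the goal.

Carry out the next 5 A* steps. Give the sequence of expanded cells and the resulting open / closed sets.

step 1: expand (2,4) (f=10, h=6) → closed; open now [(1,4) g=5 f=10, (2,3) g=5 f=10, (2,5) g=5 f=12, (3,3) g=4 f=10, (4,3) g=3 f=10, (4,6) g=2 f=12, (5,4) g=1 f=10, (5,6) g=1 f=12, (6,5) g=1 f=12]
step 2: expand (1,4) (f=10, h=5) → closed; open now [(1,3) g=6 f=10, (1,5) g=6 f=12, (2,3) g=5 f=10, (2,5) g=5 f=12, (3,3) g=4 f=10, (4,3) g=3 f=10, (4,6) g=2 f=12, (5,4) g=1 f=10, (5,6) g=1 f=12, (6,5) g=1 f=12]
step 3: expand (1,3) (f=10, h=4) → closed; open now [(0,3) g=7 f=10, (1,2) g=7 f=10, (1,5) g=6 f=12, (2,3) g=5 f=10, (2,5) g=5 f=12, (3,3) g=4 f=10, (4,3) g=3 f=10, (4,6) g=2 f=12, (5,4) g=1 f=10, (5,6) g=1 f=12, (6,5) g=1 f=12]
step 4: expand (0,3) (f=10, h=3) → closed; open now [(0,2) g=8 f=10, (1,2) g=7 f=10, (1,5) g=6 f=12, (2,3) g=5 f=10, (2,5) g=5 f=12, (3,3) g=4 f=10, (4,3) g=3 f=10, (4,6) g=2 f=12, (5,4) g=1 f=10, (5,6) g=1 f=12, (6,5) g=1 f=12]
step 5: expand (0,2) (f=10, h=2) → closed; open now [(0,1) g=9 f=10, (1,2) g=7 f=10, (1,5) g=6 f=12, (2,3) g=5 f=10, (2,5) g=5 f=12, (3,3) g=4 f=10, (4,3) g=3 f=10, (4,6) g=2 f=12, (5,4) g=1 f=10, (5,6) g=1 f=12, (6,5) g=1 f=12]

order=[(2,4) → (1,4) → (1,3) → (0,3) → (0,2)]; open=[(0,1) g=9 f=10, (1,2) g=7 f=10, (1,5) g=6 f=12, (2,3) g=5 f=10, (2,5) g=5 f=12, (3,3) g=4 f=10, (4,3) g=3 f=10, (4,6) g=2 f=12, (5,4) g=1 f=10, (5,6) g=1 f=12, (6,5) g=1 f=12]; closed=[(0,2), (0,3), (1,3), (1,4), (2,4), (3,4), (4,4), (4,5), (5,5)]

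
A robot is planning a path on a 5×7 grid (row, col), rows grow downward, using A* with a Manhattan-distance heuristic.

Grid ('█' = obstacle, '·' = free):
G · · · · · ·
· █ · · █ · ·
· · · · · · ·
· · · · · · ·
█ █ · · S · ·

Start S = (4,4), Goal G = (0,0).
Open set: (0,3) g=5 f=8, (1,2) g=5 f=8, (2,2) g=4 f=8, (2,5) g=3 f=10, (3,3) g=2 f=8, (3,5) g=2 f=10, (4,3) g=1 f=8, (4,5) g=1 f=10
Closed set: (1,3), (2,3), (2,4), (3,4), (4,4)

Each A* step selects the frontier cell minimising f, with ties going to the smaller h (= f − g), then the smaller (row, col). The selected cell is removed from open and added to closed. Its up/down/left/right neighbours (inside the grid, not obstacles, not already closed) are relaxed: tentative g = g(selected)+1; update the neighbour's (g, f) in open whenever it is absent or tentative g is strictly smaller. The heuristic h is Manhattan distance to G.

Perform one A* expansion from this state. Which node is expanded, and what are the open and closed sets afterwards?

expanded=(0,3); open=[(0,2) g=6 f=8, (0,4) g=6 f=10, (1,2) g=5 f=8, (2,2) g=4 f=8, (2,5) g=3 f=10, (3,3) g=2 f=8, (3,5) g=2 f=10, (4,3) g=1 f=8, (4,5) g=1 f=10]; closed=[(0,3), (1,3), (2,3), (2,4), (3,4), (4,4)]

step 1: expand (0,3) (f=8, h=3) → closed; open now [(0,2) g=6 f=8, (0,4) g=6 f=10, (1,2) g=5 f=8, (2,2) g=4 f=8, (2,5) g=3 f=10, (3,3) g=2 f=8, (3,5) g=2 f=10, (4,3) g=1 f=8, (4,5) g=1 f=10]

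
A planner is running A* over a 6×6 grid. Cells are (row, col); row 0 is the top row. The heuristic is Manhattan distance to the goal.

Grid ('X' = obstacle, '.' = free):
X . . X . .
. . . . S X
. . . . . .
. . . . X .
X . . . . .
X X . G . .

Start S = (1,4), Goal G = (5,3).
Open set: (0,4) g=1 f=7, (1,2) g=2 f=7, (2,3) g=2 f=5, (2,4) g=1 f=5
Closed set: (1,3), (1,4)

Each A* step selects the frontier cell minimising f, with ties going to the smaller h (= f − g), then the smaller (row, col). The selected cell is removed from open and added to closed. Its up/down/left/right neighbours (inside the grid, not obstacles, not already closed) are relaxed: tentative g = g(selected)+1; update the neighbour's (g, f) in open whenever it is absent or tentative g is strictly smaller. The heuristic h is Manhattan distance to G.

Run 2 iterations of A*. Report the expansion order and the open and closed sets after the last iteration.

step 1: expand (2,3) (f=5, h=3) → closed; open now [(0,4) g=1 f=7, (1,2) g=2 f=7, (2,2) g=3 f=7, (2,4) g=1 f=5, (3,3) g=3 f=5]
step 2: expand (3,3) (f=5, h=2) → closed; open now [(0,4) g=1 f=7, (1,2) g=2 f=7, (2,2) g=3 f=7, (2,4) g=1 f=5, (3,2) g=4 f=7, (4,3) g=4 f=5]

order=[(2,3) → (3,3)]; open=[(0,4) g=1 f=7, (1,2) g=2 f=7, (2,2) g=3 f=7, (2,4) g=1 f=5, (3,2) g=4 f=7, (4,3) g=4 f=5]; closed=[(1,3), (1,4), (2,3), (3,3)]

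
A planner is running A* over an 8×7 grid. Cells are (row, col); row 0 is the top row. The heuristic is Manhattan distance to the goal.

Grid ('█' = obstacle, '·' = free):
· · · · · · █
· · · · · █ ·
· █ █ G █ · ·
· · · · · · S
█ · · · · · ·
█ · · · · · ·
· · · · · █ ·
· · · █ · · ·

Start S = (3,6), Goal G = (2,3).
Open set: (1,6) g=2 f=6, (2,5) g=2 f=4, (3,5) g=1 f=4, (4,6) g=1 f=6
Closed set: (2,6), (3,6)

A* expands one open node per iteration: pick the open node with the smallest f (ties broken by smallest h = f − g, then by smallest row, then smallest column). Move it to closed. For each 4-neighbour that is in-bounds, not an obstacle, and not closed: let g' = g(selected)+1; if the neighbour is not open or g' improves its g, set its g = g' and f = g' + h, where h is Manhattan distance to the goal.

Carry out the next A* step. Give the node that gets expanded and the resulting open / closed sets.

expanded=(2,5); open=[(1,6) g=2 f=6, (3,5) g=1 f=4, (4,6) g=1 f=6]; closed=[(2,5), (2,6), (3,6)]

step 1: expand (2,5) (f=4, h=2) → closed; open now [(1,6) g=2 f=6, (3,5) g=1 f=4, (4,6) g=1 f=6]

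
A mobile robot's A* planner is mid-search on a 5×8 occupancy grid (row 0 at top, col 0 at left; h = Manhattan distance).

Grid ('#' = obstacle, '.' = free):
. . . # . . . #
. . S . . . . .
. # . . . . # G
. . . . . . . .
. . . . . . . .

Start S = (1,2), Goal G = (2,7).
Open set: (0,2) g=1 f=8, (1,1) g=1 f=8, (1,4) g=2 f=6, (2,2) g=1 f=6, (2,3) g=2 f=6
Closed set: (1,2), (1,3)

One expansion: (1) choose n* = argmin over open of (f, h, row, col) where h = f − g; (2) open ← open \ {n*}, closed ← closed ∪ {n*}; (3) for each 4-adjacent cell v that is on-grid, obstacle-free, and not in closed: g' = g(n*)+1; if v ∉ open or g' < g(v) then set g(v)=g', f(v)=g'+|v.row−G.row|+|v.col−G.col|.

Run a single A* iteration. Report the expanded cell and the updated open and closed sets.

expanded=(1,4); open=[(0,2) g=1 f=8, (0,4) g=3 f=8, (1,1) g=1 f=8, (1,5) g=3 f=6, (2,2) g=1 f=6, (2,3) g=2 f=6, (2,4) g=3 f=6]; closed=[(1,2), (1,3), (1,4)]

step 1: expand (1,4) (f=6, h=4) → closed; open now [(0,2) g=1 f=8, (0,4) g=3 f=8, (1,1) g=1 f=8, (1,5) g=3 f=6, (2,2) g=1 f=6, (2,3) g=2 f=6, (2,4) g=3 f=6]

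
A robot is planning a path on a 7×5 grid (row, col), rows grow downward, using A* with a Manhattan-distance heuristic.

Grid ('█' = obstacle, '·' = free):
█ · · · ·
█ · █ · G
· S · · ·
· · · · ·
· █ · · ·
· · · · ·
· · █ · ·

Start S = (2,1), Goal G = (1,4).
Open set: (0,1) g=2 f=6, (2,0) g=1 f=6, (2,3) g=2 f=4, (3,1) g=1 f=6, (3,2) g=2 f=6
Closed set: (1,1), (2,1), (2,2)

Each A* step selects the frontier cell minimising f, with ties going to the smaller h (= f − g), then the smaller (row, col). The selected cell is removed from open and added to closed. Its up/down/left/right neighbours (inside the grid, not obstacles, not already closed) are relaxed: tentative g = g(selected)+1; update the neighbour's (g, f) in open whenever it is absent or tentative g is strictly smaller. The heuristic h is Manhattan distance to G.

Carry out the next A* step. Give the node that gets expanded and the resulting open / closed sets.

step 1: expand (2,3) (f=4, h=2) → closed; open now [(0,1) g=2 f=6, (1,3) g=3 f=4, (2,0) g=1 f=6, (2,4) g=3 f=4, (3,1) g=1 f=6, (3,2) g=2 f=6, (3,3) g=3 f=6]

expanded=(2,3); open=[(0,1) g=2 f=6, (1,3) g=3 f=4, (2,0) g=1 f=6, (2,4) g=3 f=4, (3,1) g=1 f=6, (3,2) g=2 f=6, (3,3) g=3 f=6]; closed=[(1,1), (2,1), (2,2), (2,3)]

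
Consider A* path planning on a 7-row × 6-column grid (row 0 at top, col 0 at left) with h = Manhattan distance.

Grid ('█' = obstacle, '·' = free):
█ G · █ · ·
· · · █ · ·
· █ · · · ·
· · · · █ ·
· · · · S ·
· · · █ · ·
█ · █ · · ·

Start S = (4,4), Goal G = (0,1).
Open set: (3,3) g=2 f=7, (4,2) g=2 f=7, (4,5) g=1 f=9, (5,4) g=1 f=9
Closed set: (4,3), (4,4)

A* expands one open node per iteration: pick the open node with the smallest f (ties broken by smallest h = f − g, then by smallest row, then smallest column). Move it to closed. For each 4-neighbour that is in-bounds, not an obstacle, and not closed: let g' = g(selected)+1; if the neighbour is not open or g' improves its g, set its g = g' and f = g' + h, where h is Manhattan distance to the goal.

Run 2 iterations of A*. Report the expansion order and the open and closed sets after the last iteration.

step 1: expand (3,3) (f=7, h=5) → closed; open now [(2,3) g=3 f=7, (3,2) g=3 f=7, (4,2) g=2 f=7, (4,5) g=1 f=9, (5,4) g=1 f=9]
step 2: expand (2,3) (f=7, h=4) → closed; open now [(2,2) g=4 f=7, (2,4) g=4 f=9, (3,2) g=3 f=7, (4,2) g=2 f=7, (4,5) g=1 f=9, (5,4) g=1 f=9]

order=[(3,3) → (2,3)]; open=[(2,2) g=4 f=7, (2,4) g=4 f=9, (3,2) g=3 f=7, (4,2) g=2 f=7, (4,5) g=1 f=9, (5,4) g=1 f=9]; closed=[(2,3), (3,3), (4,3), (4,4)]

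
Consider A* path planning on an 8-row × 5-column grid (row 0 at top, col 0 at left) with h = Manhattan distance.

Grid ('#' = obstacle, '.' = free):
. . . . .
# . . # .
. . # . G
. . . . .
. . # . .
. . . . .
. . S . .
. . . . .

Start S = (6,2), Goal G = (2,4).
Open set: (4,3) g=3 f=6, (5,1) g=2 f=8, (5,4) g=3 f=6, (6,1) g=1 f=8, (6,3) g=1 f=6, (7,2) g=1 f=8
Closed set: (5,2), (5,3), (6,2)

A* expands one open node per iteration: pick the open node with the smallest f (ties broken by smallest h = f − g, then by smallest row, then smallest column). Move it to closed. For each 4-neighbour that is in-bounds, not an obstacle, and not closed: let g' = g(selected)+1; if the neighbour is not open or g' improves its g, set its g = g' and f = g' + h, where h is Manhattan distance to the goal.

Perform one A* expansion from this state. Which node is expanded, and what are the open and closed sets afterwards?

expanded=(4,3); open=[(3,3) g=4 f=6, (4,4) g=4 f=6, (5,1) g=2 f=8, (5,4) g=3 f=6, (6,1) g=1 f=8, (6,3) g=1 f=6, (7,2) g=1 f=8]; closed=[(4,3), (5,2), (5,3), (6,2)]

step 1: expand (4,3) (f=6, h=3) → closed; open now [(3,3) g=4 f=6, (4,4) g=4 f=6, (5,1) g=2 f=8, (5,4) g=3 f=6, (6,1) g=1 f=8, (6,3) g=1 f=6, (7,2) g=1 f=8]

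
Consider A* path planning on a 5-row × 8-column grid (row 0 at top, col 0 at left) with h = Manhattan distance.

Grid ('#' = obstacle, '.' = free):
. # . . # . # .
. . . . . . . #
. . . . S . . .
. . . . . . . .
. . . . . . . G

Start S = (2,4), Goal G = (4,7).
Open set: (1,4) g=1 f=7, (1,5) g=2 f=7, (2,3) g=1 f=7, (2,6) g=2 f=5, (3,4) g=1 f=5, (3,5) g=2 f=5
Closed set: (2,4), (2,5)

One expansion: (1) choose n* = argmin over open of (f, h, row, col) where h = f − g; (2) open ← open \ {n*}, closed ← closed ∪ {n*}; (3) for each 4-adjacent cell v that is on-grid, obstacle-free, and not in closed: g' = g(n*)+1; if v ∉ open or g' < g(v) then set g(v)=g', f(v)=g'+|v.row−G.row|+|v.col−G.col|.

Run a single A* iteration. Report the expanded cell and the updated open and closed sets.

expanded=(2,6); open=[(1,4) g=1 f=7, (1,5) g=2 f=7, (1,6) g=3 f=7, (2,3) g=1 f=7, (2,7) g=3 f=5, (3,4) g=1 f=5, (3,5) g=2 f=5, (3,6) g=3 f=5]; closed=[(2,4), (2,5), (2,6)]

step 1: expand (2,6) (f=5, h=3) → closed; open now [(1,4) g=1 f=7, (1,5) g=2 f=7, (1,6) g=3 f=7, (2,3) g=1 f=7, (2,7) g=3 f=5, (3,4) g=1 f=5, (3,5) g=2 f=5, (3,6) g=3 f=5]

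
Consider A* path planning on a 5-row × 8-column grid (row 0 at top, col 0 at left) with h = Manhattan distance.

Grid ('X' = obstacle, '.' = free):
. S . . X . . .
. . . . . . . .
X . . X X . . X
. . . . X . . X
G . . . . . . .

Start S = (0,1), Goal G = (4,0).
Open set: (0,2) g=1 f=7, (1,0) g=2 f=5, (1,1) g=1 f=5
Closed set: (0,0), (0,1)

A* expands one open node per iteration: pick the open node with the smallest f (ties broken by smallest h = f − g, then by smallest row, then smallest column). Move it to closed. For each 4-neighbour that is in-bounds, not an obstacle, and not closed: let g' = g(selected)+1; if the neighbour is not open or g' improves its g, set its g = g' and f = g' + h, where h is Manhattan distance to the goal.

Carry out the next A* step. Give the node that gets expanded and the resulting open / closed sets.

step 1: expand (1,0) (f=5, h=3) → closed; open now [(0,2) g=1 f=7, (1,1) g=1 f=5]

expanded=(1,0); open=[(0,2) g=1 f=7, (1,1) g=1 f=5]; closed=[(0,0), (0,1), (1,0)]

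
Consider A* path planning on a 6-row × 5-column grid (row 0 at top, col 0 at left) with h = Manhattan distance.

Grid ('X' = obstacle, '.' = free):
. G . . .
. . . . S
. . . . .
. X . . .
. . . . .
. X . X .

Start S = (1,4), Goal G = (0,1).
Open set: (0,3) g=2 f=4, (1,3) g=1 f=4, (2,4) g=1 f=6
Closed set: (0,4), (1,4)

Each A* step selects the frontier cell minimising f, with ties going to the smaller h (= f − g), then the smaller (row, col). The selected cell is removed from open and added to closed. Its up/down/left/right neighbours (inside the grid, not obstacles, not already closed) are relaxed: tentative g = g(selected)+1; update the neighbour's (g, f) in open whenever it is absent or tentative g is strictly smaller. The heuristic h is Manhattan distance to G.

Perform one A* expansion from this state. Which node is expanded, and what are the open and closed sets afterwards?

expanded=(0,3); open=[(0,2) g=3 f=4, (1,3) g=1 f=4, (2,4) g=1 f=6]; closed=[(0,3), (0,4), (1,4)]

step 1: expand (0,3) (f=4, h=2) → closed; open now [(0,2) g=3 f=4, (1,3) g=1 f=4, (2,4) g=1 f=6]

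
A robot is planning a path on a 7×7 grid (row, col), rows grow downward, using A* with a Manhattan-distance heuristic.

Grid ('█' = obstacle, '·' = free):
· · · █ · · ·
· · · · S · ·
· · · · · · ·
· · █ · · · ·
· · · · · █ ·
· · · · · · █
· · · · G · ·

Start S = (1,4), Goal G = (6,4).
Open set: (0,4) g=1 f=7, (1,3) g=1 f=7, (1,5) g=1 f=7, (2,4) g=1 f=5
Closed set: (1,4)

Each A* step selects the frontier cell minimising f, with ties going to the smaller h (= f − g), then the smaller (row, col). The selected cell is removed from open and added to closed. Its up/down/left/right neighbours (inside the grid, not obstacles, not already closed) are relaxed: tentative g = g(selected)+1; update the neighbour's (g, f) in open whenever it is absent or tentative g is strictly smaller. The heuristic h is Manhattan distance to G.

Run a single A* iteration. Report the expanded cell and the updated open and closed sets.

step 1: expand (2,4) (f=5, h=4) → closed; open now [(0,4) g=1 f=7, (1,3) g=1 f=7, (1,5) g=1 f=7, (2,3) g=2 f=7, (2,5) g=2 f=7, (3,4) g=2 f=5]

expanded=(2,4); open=[(0,4) g=1 f=7, (1,3) g=1 f=7, (1,5) g=1 f=7, (2,3) g=2 f=7, (2,5) g=2 f=7, (3,4) g=2 f=5]; closed=[(1,4), (2,4)]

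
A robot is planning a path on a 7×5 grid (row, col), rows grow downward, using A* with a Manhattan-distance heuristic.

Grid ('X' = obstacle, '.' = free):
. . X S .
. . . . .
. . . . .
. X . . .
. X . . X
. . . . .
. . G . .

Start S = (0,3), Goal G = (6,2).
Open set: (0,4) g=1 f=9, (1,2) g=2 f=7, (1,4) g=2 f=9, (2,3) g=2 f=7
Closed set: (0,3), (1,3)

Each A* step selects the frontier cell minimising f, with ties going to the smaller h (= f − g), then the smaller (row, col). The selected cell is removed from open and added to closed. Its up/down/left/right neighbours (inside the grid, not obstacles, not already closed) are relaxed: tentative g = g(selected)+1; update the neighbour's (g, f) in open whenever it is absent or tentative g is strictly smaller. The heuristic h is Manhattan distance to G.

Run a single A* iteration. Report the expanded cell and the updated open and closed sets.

expanded=(1,2); open=[(0,4) g=1 f=9, (1,1) g=3 f=9, (1,4) g=2 f=9, (2,2) g=3 f=7, (2,3) g=2 f=7]; closed=[(0,3), (1,2), (1,3)]

step 1: expand (1,2) (f=7, h=5) → closed; open now [(0,4) g=1 f=9, (1,1) g=3 f=9, (1,4) g=2 f=9, (2,2) g=3 f=7, (2,3) g=2 f=7]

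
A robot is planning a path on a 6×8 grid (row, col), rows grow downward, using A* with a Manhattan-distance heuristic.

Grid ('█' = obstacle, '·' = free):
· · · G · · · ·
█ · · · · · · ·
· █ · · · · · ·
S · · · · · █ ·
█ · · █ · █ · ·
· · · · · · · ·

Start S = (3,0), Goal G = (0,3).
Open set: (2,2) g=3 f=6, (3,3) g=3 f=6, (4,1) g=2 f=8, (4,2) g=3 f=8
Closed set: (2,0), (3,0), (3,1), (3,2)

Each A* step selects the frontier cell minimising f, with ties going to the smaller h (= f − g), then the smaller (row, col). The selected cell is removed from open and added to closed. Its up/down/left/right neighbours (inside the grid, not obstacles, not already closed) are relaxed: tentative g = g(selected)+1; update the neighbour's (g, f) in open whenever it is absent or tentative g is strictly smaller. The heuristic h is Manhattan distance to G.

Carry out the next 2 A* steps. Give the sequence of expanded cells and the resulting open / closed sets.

order=[(2,2) → (1,2)]; open=[(0,2) g=5 f=6, (1,1) g=5 f=8, (1,3) g=5 f=6, (2,3) g=4 f=6, (3,3) g=3 f=6, (4,1) g=2 f=8, (4,2) g=3 f=8]; closed=[(1,2), (2,0), (2,2), (3,0), (3,1), (3,2)]

step 1: expand (2,2) (f=6, h=3) → closed; open now [(1,2) g=4 f=6, (2,3) g=4 f=6, (3,3) g=3 f=6, (4,1) g=2 f=8, (4,2) g=3 f=8]
step 2: expand (1,2) (f=6, h=2) → closed; open now [(0,2) g=5 f=6, (1,1) g=5 f=8, (1,3) g=5 f=6, (2,3) g=4 f=6, (3,3) g=3 f=6, (4,1) g=2 f=8, (4,2) g=3 f=8]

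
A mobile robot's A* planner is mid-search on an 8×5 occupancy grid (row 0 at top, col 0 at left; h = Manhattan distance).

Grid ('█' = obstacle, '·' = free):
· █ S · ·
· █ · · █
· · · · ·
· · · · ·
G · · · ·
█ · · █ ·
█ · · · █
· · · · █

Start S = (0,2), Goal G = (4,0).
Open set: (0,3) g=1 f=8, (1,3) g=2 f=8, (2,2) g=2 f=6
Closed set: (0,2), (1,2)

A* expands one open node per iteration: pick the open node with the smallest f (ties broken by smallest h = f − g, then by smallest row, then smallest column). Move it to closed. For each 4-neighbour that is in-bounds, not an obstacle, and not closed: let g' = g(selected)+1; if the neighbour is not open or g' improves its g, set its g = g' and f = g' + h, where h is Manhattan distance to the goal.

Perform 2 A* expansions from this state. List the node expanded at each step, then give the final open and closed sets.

order=[(2,2) → (2,1)]; open=[(0,3) g=1 f=8, (1,3) g=2 f=8, (2,0) g=4 f=6, (2,3) g=3 f=8, (3,1) g=4 f=6, (3,2) g=3 f=6]; closed=[(0,2), (1,2), (2,1), (2,2)]

step 1: expand (2,2) (f=6, h=4) → closed; open now [(0,3) g=1 f=8, (1,3) g=2 f=8, (2,1) g=3 f=6, (2,3) g=3 f=8, (3,2) g=3 f=6]
step 2: expand (2,1) (f=6, h=3) → closed; open now [(0,3) g=1 f=8, (1,3) g=2 f=8, (2,0) g=4 f=6, (2,3) g=3 f=8, (3,1) g=4 f=6, (3,2) g=3 f=6]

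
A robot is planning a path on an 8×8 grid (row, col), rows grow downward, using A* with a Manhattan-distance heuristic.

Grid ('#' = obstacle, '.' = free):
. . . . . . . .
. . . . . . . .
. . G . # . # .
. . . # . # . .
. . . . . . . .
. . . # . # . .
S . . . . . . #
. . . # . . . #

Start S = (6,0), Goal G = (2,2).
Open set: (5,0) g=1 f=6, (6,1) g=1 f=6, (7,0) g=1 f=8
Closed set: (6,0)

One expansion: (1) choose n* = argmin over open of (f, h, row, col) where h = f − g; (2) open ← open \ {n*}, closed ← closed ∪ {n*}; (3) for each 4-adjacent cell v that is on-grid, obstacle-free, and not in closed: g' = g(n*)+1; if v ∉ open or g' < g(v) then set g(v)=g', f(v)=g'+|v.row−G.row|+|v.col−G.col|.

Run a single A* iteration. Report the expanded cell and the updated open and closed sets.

expanded=(5,0); open=[(4,0) g=2 f=6, (5,1) g=2 f=6, (6,1) g=1 f=6, (7,0) g=1 f=8]; closed=[(5,0), (6,0)]

step 1: expand (5,0) (f=6, h=5) → closed; open now [(4,0) g=2 f=6, (5,1) g=2 f=6, (6,1) g=1 f=6, (7,0) g=1 f=8]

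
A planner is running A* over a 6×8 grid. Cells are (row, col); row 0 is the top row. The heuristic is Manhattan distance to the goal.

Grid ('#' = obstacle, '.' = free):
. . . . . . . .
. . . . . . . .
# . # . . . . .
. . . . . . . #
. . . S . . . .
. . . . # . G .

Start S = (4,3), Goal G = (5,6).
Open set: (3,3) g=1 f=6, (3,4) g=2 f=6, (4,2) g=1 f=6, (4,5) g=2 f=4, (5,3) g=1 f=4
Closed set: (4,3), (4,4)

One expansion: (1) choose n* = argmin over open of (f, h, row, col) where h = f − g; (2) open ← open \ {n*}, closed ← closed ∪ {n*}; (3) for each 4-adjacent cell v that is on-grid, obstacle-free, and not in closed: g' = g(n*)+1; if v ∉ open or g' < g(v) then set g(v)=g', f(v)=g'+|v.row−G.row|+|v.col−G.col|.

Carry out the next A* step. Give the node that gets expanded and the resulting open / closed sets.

expanded=(4,5); open=[(3,3) g=1 f=6, (3,4) g=2 f=6, (3,5) g=3 f=6, (4,2) g=1 f=6, (4,6) g=3 f=4, (5,3) g=1 f=4, (5,5) g=3 f=4]; closed=[(4,3), (4,4), (4,5)]

step 1: expand (4,5) (f=4, h=2) → closed; open now [(3,3) g=1 f=6, (3,4) g=2 f=6, (3,5) g=3 f=6, (4,2) g=1 f=6, (4,6) g=3 f=4, (5,3) g=1 f=4, (5,5) g=3 f=4]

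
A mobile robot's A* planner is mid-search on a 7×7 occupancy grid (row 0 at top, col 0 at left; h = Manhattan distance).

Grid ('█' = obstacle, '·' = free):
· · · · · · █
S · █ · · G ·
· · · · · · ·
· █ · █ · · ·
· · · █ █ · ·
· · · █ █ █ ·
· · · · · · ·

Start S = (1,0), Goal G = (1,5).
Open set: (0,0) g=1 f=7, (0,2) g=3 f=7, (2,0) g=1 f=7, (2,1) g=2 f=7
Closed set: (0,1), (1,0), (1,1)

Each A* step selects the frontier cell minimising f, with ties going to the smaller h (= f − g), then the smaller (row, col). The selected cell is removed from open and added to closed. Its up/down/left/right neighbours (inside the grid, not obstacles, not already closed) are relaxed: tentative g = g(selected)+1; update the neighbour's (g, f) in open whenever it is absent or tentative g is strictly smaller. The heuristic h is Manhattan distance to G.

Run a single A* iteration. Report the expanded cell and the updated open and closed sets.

expanded=(0,2); open=[(0,0) g=1 f=7, (0,3) g=4 f=7, (2,0) g=1 f=7, (2,1) g=2 f=7]; closed=[(0,1), (0,2), (1,0), (1,1)]

step 1: expand (0,2) (f=7, h=4) → closed; open now [(0,0) g=1 f=7, (0,3) g=4 f=7, (2,0) g=1 f=7, (2,1) g=2 f=7]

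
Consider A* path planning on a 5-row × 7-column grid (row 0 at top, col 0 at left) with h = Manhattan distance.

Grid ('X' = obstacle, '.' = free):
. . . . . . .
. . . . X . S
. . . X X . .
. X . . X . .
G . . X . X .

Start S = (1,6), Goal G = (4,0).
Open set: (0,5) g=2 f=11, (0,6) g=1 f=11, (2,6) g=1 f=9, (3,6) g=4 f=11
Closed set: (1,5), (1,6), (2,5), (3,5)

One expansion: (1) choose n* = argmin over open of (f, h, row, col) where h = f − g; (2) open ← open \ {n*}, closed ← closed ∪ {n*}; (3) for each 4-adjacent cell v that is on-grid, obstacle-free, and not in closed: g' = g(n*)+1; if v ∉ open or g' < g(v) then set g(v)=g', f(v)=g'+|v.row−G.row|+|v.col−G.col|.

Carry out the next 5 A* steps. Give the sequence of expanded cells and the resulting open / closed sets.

order=[(2,6) → (3,6) → (4,6) → (0,5) → (0,4)]; open=[(0,3) g=4 f=11, (0,6) g=1 f=11]; closed=[(0,4), (0,5), (1,5), (1,6), (2,5), (2,6), (3,5), (3,6), (4,6)]

step 1: expand (2,6) (f=9, h=8) → closed; open now [(0,5) g=2 f=11, (0,6) g=1 f=11, (3,6) g=2 f=9]
step 2: expand (3,6) (f=9, h=7) → closed; open now [(0,5) g=2 f=11, (0,6) g=1 f=11, (4,6) g=3 f=9]
step 3: expand (4,6) (f=9, h=6) → closed; open now [(0,5) g=2 f=11, (0,6) g=1 f=11]
step 4: expand (0,5) (f=11, h=9) → closed; open now [(0,4) g=3 f=11, (0,6) g=1 f=11]
step 5: expand (0,4) (f=11, h=8) → closed; open now [(0,3) g=4 f=11, (0,6) g=1 f=11]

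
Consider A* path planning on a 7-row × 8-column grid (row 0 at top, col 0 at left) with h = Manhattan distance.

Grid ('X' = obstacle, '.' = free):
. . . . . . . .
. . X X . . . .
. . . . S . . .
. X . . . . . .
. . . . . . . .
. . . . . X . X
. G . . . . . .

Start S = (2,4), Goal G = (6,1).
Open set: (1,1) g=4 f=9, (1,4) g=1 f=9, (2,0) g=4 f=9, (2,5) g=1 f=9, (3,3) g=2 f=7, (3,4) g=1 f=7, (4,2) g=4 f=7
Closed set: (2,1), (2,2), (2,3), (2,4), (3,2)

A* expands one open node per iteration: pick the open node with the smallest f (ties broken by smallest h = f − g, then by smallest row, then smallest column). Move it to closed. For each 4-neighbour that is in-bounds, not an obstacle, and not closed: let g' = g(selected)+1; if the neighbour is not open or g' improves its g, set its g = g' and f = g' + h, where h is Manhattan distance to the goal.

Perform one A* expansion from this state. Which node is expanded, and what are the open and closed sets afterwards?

expanded=(4,2); open=[(1,1) g=4 f=9, (1,4) g=1 f=9, (2,0) g=4 f=9, (2,5) g=1 f=9, (3,3) g=2 f=7, (3,4) g=1 f=7, (4,1) g=5 f=7, (4,3) g=5 f=9, (5,2) g=5 f=7]; closed=[(2,1), (2,2), (2,3), (2,4), (3,2), (4,2)]

step 1: expand (4,2) (f=7, h=3) → closed; open now [(1,1) g=4 f=9, (1,4) g=1 f=9, (2,0) g=4 f=9, (2,5) g=1 f=9, (3,3) g=2 f=7, (3,4) g=1 f=7, (4,1) g=5 f=7, (4,3) g=5 f=9, (5,2) g=5 f=7]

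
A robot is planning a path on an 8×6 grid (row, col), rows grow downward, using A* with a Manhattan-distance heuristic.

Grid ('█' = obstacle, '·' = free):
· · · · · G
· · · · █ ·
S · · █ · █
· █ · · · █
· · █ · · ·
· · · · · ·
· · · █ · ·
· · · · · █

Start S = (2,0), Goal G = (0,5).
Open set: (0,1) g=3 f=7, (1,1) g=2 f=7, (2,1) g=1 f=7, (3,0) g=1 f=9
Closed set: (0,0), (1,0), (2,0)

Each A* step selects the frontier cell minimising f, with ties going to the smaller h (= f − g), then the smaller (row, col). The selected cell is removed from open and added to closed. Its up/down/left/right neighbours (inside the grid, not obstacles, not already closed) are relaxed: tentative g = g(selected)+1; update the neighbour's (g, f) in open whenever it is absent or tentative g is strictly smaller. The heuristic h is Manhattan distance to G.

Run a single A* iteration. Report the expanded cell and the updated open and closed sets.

step 1: expand (0,1) (f=7, h=4) → closed; open now [(0,2) g=4 f=7, (1,1) g=2 f=7, (2,1) g=1 f=7, (3,0) g=1 f=9]

expanded=(0,1); open=[(0,2) g=4 f=7, (1,1) g=2 f=7, (2,1) g=1 f=7, (3,0) g=1 f=9]; closed=[(0,0), (0,1), (1,0), (2,0)]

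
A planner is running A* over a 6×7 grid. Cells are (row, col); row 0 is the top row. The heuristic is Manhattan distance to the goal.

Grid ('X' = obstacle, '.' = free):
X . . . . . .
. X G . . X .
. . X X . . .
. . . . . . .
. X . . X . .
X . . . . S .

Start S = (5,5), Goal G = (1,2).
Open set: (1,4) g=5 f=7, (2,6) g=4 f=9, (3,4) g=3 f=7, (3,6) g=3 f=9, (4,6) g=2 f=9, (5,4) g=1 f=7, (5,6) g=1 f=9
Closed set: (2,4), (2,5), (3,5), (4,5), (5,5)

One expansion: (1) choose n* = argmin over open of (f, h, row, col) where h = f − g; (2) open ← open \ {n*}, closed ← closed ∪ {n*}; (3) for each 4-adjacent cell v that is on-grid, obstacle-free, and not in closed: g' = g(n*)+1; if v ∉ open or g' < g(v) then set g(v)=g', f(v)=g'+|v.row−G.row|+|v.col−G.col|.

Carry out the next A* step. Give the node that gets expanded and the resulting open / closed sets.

step 1: expand (1,4) (f=7, h=2) → closed; open now [(0,4) g=6 f=9, (1,3) g=6 f=7, (2,6) g=4 f=9, (3,4) g=3 f=7, (3,6) g=3 f=9, (4,6) g=2 f=9, (5,4) g=1 f=7, (5,6) g=1 f=9]

expanded=(1,4); open=[(0,4) g=6 f=9, (1,3) g=6 f=7, (2,6) g=4 f=9, (3,4) g=3 f=7, (3,6) g=3 f=9, (4,6) g=2 f=9, (5,4) g=1 f=7, (5,6) g=1 f=9]; closed=[(1,4), (2,4), (2,5), (3,5), (4,5), (5,5)]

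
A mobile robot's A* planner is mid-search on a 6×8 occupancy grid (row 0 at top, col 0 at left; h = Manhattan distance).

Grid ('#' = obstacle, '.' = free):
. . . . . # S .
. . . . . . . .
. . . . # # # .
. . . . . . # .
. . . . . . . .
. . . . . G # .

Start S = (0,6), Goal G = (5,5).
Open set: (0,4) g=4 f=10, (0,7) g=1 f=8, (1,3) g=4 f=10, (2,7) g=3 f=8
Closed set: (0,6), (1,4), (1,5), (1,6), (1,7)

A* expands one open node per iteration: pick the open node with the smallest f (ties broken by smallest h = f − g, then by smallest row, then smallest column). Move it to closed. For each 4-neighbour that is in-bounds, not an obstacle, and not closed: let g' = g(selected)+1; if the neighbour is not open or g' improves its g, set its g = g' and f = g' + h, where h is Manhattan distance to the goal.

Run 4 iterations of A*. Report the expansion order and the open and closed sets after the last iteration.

step 1: expand (2,7) (f=8, h=5) → closed; open now [(0,4) g=4 f=10, (0,7) g=1 f=8, (1,3) g=4 f=10, (3,7) g=4 f=8]
step 2: expand (3,7) (f=8, h=4) → closed; open now [(0,4) g=4 f=10, (0,7) g=1 f=8, (1,3) g=4 f=10, (4,7) g=5 f=8]
step 3: expand (4,7) (f=8, h=3) → closed; open now [(0,4) g=4 f=10, (0,7) g=1 f=8, (1,3) g=4 f=10, (4,6) g=6 f=8, (5,7) g=6 f=8]
step 4: expand (4,6) (f=8, h=2) → closed; open now [(0,4) g=4 f=10, (0,7) g=1 f=8, (1,3) g=4 f=10, (4,5) g=7 f=8, (5,7) g=6 f=8]

order=[(2,7) → (3,7) → (4,7) → (4,6)]; open=[(0,4) g=4 f=10, (0,7) g=1 f=8, (1,3) g=4 f=10, (4,5) g=7 f=8, (5,7) g=6 f=8]; closed=[(0,6), (1,4), (1,5), (1,6), (1,7), (2,7), (3,7), (4,6), (4,7)]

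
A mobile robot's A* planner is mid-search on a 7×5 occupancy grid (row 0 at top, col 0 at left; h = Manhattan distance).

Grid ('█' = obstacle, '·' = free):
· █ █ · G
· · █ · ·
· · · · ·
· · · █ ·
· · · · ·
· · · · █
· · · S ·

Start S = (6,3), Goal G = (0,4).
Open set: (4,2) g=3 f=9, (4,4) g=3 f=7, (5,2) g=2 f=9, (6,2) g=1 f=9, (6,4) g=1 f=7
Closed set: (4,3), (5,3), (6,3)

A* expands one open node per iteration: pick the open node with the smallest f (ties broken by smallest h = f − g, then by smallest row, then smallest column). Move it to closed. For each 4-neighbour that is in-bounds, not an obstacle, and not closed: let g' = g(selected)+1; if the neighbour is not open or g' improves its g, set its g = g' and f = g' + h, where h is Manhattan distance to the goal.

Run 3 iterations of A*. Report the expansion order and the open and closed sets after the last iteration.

step 1: expand (4,4) (f=7, h=4) → closed; open now [(3,4) g=4 f=7, (4,2) g=3 f=9, (5,2) g=2 f=9, (6,2) g=1 f=9, (6,4) g=1 f=7]
step 2: expand (3,4) (f=7, h=3) → closed; open now [(2,4) g=5 f=7, (4,2) g=3 f=9, (5,2) g=2 f=9, (6,2) g=1 f=9, (6,4) g=1 f=7]
step 3: expand (2,4) (f=7, h=2) → closed; open now [(1,4) g=6 f=7, (2,3) g=6 f=9, (4,2) g=3 f=9, (5,2) g=2 f=9, (6,2) g=1 f=9, (6,4) g=1 f=7]

order=[(4,4) → (3,4) → (2,4)]; open=[(1,4) g=6 f=7, (2,3) g=6 f=9, (4,2) g=3 f=9, (5,2) g=2 f=9, (6,2) g=1 f=9, (6,4) g=1 f=7]; closed=[(2,4), (3,4), (4,3), (4,4), (5,3), (6,3)]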